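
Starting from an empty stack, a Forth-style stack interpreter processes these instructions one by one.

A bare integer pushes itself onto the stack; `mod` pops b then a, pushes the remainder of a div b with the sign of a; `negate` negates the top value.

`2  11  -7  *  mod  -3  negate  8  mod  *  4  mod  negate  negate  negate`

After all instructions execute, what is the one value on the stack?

-2

2      : 2
11     : 2 11
-7     : 2 11 -7
*      : 2 -77
mod    : 2
-3     : 2 -3
negate : 2 3
8      : 2 3 8
mod    : 2 3
*      : 6
4      : 6 4
mod    : 2
negate : -2
negate : 2
negate : -2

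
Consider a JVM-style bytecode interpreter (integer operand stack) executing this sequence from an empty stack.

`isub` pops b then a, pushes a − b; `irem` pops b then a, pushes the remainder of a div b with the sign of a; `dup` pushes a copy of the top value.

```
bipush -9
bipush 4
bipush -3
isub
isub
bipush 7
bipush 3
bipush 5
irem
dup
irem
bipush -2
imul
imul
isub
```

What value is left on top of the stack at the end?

bipush -9 -> [-9]
bipush 4  -> [-9, 4]
bipush -3 -> [-9, 4, -3]
isub      -> [-9, 7]
isub      -> [-16]
bipush 7  -> [-16, 7]
bipush 3  -> [-16, 7, 3]
bipush 5  -> [-16, 7, 3, 5]
irem      -> [-16, 7, 3]
dup       -> [-16, 7, 3, 3]
irem      -> [-16, 7, 0]
bipush -2 -> [-16, 7, 0, -2]
imul      -> [-16, 7, 0]
imul      -> [-16, 0]
isub      -> [-16]

-16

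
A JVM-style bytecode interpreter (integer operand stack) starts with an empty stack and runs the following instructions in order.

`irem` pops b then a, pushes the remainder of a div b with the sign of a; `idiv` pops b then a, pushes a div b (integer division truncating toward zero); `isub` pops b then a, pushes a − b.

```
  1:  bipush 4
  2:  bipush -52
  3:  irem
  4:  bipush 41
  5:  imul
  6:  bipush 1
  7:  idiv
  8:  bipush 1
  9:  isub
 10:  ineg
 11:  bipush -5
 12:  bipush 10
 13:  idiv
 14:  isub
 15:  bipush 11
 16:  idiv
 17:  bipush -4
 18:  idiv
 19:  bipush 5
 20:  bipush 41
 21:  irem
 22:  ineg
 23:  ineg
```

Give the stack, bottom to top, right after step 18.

bipush 4   -> 4
bipush -52 -> 4 -52
irem       -> 4
bipush 41  -> 4 41
imul       -> 164
bipush 1   -> 164 1
idiv       -> 164
bipush 1   -> 164 1
isub       -> 163
ineg       -> -163
bipush -5  -> -163 -5
bipush 10  -> -163 -5 10
idiv       -> -163 0
isub       -> -163
bipush 11  -> -163 11
idiv       -> -14
bipush -4  -> -14 -4
idiv       -> 3

[3]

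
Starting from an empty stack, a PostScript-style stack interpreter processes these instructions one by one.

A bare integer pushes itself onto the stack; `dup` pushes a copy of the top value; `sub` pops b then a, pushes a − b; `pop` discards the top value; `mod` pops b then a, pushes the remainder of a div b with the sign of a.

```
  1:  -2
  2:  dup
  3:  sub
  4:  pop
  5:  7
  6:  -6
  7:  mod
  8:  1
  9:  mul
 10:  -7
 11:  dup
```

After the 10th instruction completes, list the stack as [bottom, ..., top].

[1, -7]

-2   -2
dup  -2 -2
sub  0
pop  (empty)
7    7
-6   7 -6
mod  1
1    1 1
mul  1
-7   1 -7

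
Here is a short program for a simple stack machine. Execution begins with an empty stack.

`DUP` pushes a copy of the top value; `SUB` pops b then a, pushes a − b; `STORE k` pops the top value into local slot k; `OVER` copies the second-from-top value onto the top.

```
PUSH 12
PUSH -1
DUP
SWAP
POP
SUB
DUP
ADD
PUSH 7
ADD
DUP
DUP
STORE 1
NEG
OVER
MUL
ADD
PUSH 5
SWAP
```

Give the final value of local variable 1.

PUSH 12 → 12
PUSH -1 → 12 -1
DUP     → 12 -1 -1
SWAP    → 12 -1 -1
POP     → 12 -1
SUB     → 13
DUP     → 13 13
ADD     → 26
PUSH 7  → 26 7
ADD     → 33
DUP     → 33 33
DUP     → 33 33 33
STORE 1 → 33 33
NEG     → 33 -33
OVER    → 33 -33 33
MUL     → 33 -1089
ADD     → -1056
PUSH 5  → -1056 5
SWAP    → 5 -1056

33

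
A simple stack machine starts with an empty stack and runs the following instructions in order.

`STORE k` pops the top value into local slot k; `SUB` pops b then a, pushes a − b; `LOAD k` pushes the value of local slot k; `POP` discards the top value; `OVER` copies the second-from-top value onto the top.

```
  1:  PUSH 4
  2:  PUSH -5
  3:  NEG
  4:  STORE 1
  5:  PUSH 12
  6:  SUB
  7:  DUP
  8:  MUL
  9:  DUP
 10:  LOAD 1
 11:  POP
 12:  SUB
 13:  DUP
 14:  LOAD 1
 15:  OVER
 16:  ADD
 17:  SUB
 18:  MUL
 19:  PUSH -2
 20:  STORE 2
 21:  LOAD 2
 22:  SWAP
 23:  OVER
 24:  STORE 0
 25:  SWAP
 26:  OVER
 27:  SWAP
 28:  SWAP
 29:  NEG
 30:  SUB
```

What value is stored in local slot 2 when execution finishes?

-2

PUSH 4   4
PUSH -5  4 -5
NEG      4 5
STORE 1  4
PUSH 12  4 12
SUB      -8
DUP      -8 -8
MUL      64
DUP      64 64
LOAD 1   64 64 5
POP      64 64
SUB      0
DUP      0 0
LOAD 1   0 0 5
OVER     0 0 5 0
ADD      0 0 5
SUB      0 -5
MUL      0
PUSH -2  0 -2
STORE 2  0
LOAD 2   0 -2
SWAP     -2 0
OVER     -2 0 -2
STORE 0  -2 0
SWAP     0 -2
OVER     0 -2 0
SWAP     0 0 -2
SWAP     0 -2 0
NEG      0 -2 0
SUB      0 -2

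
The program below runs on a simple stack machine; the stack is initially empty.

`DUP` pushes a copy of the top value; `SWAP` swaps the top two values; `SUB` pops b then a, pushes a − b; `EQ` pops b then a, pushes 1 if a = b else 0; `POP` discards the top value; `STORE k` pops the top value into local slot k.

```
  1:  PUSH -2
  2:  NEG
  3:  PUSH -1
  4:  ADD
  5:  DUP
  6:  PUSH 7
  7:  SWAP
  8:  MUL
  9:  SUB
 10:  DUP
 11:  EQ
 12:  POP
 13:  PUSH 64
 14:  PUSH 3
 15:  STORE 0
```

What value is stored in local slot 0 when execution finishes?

PUSH -2 → -2
NEG     → 2
PUSH -1 → 2 -1
ADD     → 1
DUP     → 1 1
PUSH 7  → 1 1 7
SWAP    → 1 7 1
MUL     → 1 7
SUB     → -6
DUP     → -6 -6
EQ      → 1
POP     → (empty)
PUSH 64 → 64
PUSH 3  → 64 3
STORE 0 → 64

3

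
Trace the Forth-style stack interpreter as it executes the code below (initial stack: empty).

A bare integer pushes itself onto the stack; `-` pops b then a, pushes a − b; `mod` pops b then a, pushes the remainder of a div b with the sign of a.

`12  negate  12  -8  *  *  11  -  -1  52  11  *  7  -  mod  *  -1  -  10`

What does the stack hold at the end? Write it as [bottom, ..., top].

12     -> [12]
negate -> [-12]
12     -> [-12, 12]
-8     -> [-12, 12, -8]
*      -> [-12, -96]
*      -> [1152]
11     -> [1152, 11]
-      -> [1141]
-1     -> [1141, -1]
52     -> [1141, -1, 52]
11     -> [1141, -1, 52, 11]
*      -> [1141, -1, 572]
7      -> [1141, -1, 572, 7]
-      -> [1141, -1, 565]
mod    -> [1141, -1]
*      -> [-1141]
-1     -> [-1141, -1]
-      -> [-1140]
10     -> [-1140, 10]

[-1140, 10]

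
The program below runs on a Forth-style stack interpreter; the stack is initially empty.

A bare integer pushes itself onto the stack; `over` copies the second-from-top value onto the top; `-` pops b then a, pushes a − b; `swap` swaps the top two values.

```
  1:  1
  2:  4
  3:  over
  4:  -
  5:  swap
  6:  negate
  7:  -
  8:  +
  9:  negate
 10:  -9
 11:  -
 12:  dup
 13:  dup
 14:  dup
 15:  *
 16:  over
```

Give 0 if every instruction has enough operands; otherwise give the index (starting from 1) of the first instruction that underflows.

1      -> 1
4      -> 1 4
over   -> 1 4 1
-      -> 1 3
swap   -> 3 1
negate -> 3 -1
-      -> 4
+  — needs 2 operands, stack has 1 → underflow

8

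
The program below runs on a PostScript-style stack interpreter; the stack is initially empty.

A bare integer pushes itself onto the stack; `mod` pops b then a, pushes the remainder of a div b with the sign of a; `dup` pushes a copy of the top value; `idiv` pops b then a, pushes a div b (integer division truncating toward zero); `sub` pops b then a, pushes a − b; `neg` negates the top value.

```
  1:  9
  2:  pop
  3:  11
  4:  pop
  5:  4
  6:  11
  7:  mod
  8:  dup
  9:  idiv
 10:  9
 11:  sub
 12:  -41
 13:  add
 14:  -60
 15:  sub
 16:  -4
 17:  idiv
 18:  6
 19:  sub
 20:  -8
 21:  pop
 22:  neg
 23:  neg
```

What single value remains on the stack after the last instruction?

9    : 9
pop  : (empty)
11   : 11
pop  : (empty)
4    : 4
11   : 4 11
mod  : 4
dup  : 4 4
idiv : 1
9    : 1 9
sub  : -8
-41  : -8 -41
add  : -49
-60  : -49 -60
sub  : 11
-4   : 11 -4
idiv : -2
6    : -2 6
sub  : -8
-8   : -8 -8
pop  : -8
neg  : 8
neg  : -8

-8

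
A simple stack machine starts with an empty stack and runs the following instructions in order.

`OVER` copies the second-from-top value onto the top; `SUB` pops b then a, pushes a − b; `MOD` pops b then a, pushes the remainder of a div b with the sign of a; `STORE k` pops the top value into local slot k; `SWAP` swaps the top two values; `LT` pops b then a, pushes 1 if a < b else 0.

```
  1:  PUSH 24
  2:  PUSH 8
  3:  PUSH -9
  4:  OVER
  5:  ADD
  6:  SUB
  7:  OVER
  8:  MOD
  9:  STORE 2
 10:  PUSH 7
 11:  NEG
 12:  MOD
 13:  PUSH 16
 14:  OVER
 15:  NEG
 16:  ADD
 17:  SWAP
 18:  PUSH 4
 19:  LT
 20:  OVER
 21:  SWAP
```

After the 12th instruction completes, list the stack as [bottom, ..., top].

PUSH 24  [24]
PUSH 8   [24, 8]
PUSH -9  [24, 8, -9]
OVER     [24, 8, -9, 8]
ADD      [24, 8, -1]
SUB      [24, 9]
OVER     [24, 9, 24]
MOD      [24, 9]
STORE 2  [24]
PUSH 7   [24, 7]
NEG      [24, -7]
MOD      [3]

[3]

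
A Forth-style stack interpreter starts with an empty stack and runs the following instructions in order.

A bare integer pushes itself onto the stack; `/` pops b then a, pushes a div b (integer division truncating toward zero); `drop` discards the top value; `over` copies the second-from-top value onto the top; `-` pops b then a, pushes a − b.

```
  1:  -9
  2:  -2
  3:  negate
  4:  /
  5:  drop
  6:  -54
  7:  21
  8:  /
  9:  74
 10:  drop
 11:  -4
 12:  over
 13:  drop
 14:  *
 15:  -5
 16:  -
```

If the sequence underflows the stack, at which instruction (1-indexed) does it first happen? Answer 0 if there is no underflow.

-9     : -9
-2     : -9 -2
negate : -9 2
/      : -4
drop   : (empty)
-54    : -54
21     : -54 21
/      : -2
74     : -2 74
drop   : -2
-4     : -2 -4
over   : -2 -4 -2
drop   : -2 -4
*      : 8
-5     : 8 -5
-      : 13

0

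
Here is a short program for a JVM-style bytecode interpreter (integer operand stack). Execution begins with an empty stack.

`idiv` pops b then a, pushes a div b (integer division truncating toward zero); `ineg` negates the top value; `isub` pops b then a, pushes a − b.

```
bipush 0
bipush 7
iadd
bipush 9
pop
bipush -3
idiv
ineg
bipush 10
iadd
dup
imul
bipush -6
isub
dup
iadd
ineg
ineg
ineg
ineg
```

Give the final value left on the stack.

bipush 0  : [0]
bipush 7  : [0, 7]
iadd      : [7]
bipush 9  : [7, 9]
pop       : [7]
bipush -3 : [7, -3]
idiv      : [-2]
ineg      : [2]
bipush 10 : [2, 10]
iadd      : [12]
dup       : [12, 12]
imul      : [144]
bipush -6 : [144, -6]
isub      : [150]
dup       : [150, 150]
iadd      : [300]
ineg      : [-300]
ineg      : [300]
ineg      : [-300]
ineg      : [300]

300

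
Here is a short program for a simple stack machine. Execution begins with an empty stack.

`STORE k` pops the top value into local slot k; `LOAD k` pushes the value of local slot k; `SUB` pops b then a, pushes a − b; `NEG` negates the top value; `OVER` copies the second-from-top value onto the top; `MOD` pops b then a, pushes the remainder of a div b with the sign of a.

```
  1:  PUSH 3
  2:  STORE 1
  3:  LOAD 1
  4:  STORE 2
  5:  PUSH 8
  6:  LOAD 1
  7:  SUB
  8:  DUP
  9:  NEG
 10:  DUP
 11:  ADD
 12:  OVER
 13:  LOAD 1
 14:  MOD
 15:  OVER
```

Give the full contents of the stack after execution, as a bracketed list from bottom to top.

[5, -10, 2, -10]

PUSH 3  -> [3]
STORE 1 -> []
LOAD 1  -> [3]
STORE 2 -> []
PUSH 8  -> [8]
LOAD 1  -> [8, 3]
SUB     -> [5]
DUP     -> [5, 5]
NEG     -> [5, -5]
DUP     -> [5, -5, -5]
ADD     -> [5, -10]
OVER    -> [5, -10, 5]
LOAD 1  -> [5, -10, 5, 3]
MOD     -> [5, -10, 2]
OVER    -> [5, -10, 2, -10]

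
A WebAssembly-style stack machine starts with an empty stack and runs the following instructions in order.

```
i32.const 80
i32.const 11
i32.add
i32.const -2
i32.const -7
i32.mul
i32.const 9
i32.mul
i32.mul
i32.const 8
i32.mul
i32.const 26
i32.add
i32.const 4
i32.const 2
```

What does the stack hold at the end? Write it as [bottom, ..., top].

i32.const 80 → 80
i32.const 11 → 80 11
i32.add      → 91
i32.const -2 → 91 -2
i32.const -7 → 91 -2 -7
i32.mul      → 91 14
i32.const 9  → 91 14 9
i32.mul      → 91 126
i32.mul      → 11466
i32.const 8  → 11466 8
i32.mul      → 91728
i32.const 26 → 91728 26
i32.add      → 91754
i32.const 4  → 91754 4
i32.const 2  → 91754 4 2

[91754, 4, 2]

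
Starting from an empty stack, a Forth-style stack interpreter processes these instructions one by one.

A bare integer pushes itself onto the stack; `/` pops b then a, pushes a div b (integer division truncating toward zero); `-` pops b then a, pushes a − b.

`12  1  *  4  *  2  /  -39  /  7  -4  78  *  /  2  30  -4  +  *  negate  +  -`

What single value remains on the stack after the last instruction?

52

12     -> [12]
1      -> [12, 1]
*      -> [12]
4      -> [12, 4]
*      -> [48]
2      -> [48, 2]
/      -> [24]
-39    -> [24, -39]
/      -> [0]
7      -> [0, 7]
-4     -> [0, 7, -4]
78     -> [0, 7, -4, 78]
*      -> [0, 7, -312]
/      -> [0, 0]
2      -> [0, 0, 2]
30     -> [0, 0, 2, 30]
-4     -> [0, 0, 2, 30, -4]
+      -> [0, 0, 2, 26]
*      -> [0, 0, 52]
negate -> [0, 0, -52]
+      -> [0, -52]
-      -> [52]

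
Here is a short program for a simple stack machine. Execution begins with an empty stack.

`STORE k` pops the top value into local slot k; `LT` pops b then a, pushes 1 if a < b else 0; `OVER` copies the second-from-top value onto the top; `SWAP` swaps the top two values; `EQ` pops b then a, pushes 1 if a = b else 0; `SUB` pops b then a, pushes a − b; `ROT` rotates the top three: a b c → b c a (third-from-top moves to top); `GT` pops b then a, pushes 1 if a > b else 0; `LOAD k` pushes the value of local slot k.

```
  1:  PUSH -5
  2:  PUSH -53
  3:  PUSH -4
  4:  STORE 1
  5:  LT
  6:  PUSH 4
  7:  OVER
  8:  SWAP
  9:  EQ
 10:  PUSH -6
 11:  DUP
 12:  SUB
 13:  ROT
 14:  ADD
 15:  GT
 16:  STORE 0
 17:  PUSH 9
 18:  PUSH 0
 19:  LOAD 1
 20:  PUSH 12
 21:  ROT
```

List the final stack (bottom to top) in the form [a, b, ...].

[9, -4, 12, 0]

PUSH -5  : [-5]
PUSH -53 : [-5, -53]
PUSH -4  : [-5, -53, -4]
STORE 1  : [-5, -53]
LT       : [0]
PUSH 4   : [0, 4]
OVER     : [0, 4, 0]
SWAP     : [0, 0, 4]
EQ       : [0, 0]
PUSH -6  : [0, 0, -6]
DUP      : [0, 0, -6, -6]
SUB      : [0, 0, 0]
ROT      : [0, 0, 0]
ADD      : [0, 0]
GT       : [0]
STORE 0  : []
PUSH 9   : [9]
PUSH 0   : [9, 0]
LOAD 1   : [9, 0, -4]
PUSH 12  : [9, 0, -4, 12]
ROT      : [9, -4, 12, 0]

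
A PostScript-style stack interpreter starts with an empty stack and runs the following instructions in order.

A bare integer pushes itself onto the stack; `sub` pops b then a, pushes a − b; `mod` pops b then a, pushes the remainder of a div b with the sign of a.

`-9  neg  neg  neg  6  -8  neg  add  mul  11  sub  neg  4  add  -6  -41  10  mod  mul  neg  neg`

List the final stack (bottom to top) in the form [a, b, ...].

-9  → -9
neg → 9
neg → -9
neg → 9
6   → 9 6
-8  → 9 6 -8
neg → 9 6 8
add → 9 14
mul → 126
11  → 126 11
sub → 115
neg → -115
4   → -115 4
add → -111
-6  → -111 -6
-41 → -111 -6 -41
10  → -111 -6 -41 10
mod → -111 -6 -1
mul → -111 6
neg → -111 -6
neg → -111 6

[-111, 6]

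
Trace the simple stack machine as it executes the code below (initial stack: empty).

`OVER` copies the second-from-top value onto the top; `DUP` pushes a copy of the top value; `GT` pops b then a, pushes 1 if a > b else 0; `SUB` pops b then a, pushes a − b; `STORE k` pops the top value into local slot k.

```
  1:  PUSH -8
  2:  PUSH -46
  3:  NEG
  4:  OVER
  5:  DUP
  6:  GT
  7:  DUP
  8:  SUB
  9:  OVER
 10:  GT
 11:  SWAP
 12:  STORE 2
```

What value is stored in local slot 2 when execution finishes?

PUSH -8   -8
PUSH -46  -8 -46
NEG       -8 46
OVER      -8 46 -8
DUP       -8 46 -8 -8
GT        -8 46 0
DUP       -8 46 0 0
SUB       -8 46 0
OVER      -8 46 0 46
GT        -8 46 0
SWAP      -8 0 46
STORE 2   -8 0

46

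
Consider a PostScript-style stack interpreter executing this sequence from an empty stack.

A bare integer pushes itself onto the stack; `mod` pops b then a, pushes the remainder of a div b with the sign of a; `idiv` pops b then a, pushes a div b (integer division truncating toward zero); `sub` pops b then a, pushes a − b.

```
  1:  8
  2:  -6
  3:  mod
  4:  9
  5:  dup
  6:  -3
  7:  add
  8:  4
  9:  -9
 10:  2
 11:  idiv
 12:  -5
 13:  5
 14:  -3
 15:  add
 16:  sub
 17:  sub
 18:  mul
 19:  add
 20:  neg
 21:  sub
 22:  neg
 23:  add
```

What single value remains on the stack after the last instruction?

-25

8     [8]
-6    [8, -6]
mod   [2]
9     [2, 9]
dup   [2, 9, 9]
-3    [2, 9, 9, -3]
add   [2, 9, 6]
4     [2, 9, 6, 4]
-9    [2, 9, 6, 4, -9]
2     [2, 9, 6, 4, -9, 2]
idiv  [2, 9, 6, 4, -4]
-5    [2, 9, 6, 4, -4, -5]
5     [2, 9, 6, 4, -4, -5, 5]
-3    [2, 9, 6, 4, -4, -5, 5, -3]
add   [2, 9, 6, 4, -4, -5, 2]
sub   [2, 9, 6, 4, -4, -7]
sub   [2, 9, 6, 4, 3]
mul   [2, 9, 6, 12]
add   [2, 9, 18]
neg   [2, 9, -18]
sub   [2, 27]
neg   [2, -27]
add   [-25]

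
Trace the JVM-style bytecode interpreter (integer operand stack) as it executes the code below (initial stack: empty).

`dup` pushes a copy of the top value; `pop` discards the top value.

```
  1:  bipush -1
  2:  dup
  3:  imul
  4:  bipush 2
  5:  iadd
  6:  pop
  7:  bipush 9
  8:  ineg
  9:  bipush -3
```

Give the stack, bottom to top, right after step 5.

[3]

bipush -1 : [-1]
dup       : [-1, -1]
imul      : [1]
bipush 2  : [1, 2]
iadd      : [3]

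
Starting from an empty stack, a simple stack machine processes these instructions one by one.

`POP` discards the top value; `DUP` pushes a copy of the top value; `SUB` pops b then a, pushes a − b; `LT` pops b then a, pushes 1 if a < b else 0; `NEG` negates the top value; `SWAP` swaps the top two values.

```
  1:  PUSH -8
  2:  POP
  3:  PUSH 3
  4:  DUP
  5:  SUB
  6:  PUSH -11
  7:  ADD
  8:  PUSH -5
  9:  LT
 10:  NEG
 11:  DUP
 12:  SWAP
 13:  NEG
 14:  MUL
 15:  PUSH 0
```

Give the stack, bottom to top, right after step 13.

PUSH -8  → -8
POP      → (empty)
PUSH 3   → 3
DUP      → 3 3
SUB      → 0
PUSH -11 → 0 -11
ADD      → -11
PUSH -5  → -11 -5
LT       → 1
NEG      → -1
DUP      → -1 -1
SWAP     → -1 -1
NEG      → -1 1

[-1, 1]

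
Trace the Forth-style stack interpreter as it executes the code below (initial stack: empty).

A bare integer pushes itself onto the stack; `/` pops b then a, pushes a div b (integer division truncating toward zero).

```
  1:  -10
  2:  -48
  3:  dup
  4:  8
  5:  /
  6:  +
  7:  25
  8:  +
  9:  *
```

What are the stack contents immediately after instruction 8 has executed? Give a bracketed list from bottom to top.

[-10, -29]

-10 : [-10]
-48 : [-10, -48]
dup : [-10, -48, -48]
8   : [-10, -48, -48, 8]
/   : [-10, -48, -6]
+   : [-10, -54]
25  : [-10, -54, 25]
+   : [-10, -29]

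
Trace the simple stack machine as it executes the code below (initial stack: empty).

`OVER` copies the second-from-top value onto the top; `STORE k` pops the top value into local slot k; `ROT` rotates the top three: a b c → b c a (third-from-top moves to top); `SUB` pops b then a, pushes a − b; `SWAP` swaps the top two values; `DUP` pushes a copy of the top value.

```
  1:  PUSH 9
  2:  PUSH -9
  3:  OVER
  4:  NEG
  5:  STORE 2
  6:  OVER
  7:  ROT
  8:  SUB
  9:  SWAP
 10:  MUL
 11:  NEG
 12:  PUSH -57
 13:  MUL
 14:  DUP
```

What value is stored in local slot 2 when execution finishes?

-9

PUSH 9   : [9]
PUSH -9  : [9, -9]
OVER     : [9, -9, 9]
NEG      : [9, -9, -9]
STORE 2  : [9, -9]
OVER     : [9, -9, 9]
ROT      : [-9, 9, 9]
SUB      : [-9, 0]
SWAP     : [0, -9]
MUL      : [0]
NEG      : [0]
PUSH -57 : [0, -57]
MUL      : [0]
DUP      : [0, 0]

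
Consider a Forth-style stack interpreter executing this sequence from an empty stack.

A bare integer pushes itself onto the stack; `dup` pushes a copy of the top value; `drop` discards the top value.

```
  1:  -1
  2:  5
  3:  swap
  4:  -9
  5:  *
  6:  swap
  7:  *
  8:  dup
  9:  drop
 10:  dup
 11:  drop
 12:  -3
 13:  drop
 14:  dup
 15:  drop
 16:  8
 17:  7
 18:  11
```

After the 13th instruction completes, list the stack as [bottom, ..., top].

[45]

-1    [-1]
5     [-1, 5]
swap  [5, -1]
-9    [5, -1, -9]
*     [5, 9]
swap  [9, 5]
*     [45]
dup   [45, 45]
drop  [45]
dup   [45, 45]
drop  [45]
-3    [45, -3]
drop  [45]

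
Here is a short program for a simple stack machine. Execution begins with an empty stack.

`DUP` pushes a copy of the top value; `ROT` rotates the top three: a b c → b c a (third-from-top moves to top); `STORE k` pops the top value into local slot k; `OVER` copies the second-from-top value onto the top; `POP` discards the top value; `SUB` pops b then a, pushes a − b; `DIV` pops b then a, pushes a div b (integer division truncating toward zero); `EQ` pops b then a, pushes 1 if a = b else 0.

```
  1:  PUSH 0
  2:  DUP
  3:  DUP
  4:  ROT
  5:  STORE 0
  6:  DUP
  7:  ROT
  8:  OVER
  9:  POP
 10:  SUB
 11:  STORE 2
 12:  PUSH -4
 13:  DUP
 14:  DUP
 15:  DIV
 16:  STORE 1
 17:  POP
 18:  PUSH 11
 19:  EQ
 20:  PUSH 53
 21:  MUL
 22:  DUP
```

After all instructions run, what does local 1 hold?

PUSH 0  -> [0]
DUP     -> [0, 0]
DUP     -> [0, 0, 0]
ROT     -> [0, 0, 0]
STORE 0 -> [0, 0]
DUP     -> [0, 0, 0]
ROT     -> [0, 0, 0]
OVER    -> [0, 0, 0, 0]
POP     -> [0, 0, 0]
SUB     -> [0, 0]
STORE 2 -> [0]
PUSH -4 -> [0, -4]
DUP     -> [0, -4, -4]
DUP     -> [0, -4, -4, -4]
DIV     -> [0, -4, 1]
STORE 1 -> [0, -4]
POP     -> [0]
PUSH 11 -> [0, 11]
EQ      -> [0]
PUSH 53 -> [0, 53]
MUL     -> [0]
DUP     -> [0, 0]

1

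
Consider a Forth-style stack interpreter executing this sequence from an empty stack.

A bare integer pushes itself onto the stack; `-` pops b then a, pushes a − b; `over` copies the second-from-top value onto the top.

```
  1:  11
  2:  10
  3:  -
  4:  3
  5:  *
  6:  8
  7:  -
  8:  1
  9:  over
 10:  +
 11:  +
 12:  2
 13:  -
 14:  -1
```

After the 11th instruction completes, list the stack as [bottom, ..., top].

[-9]

11   : [11]
10   : [11, 10]
-    : [1]
3    : [1, 3]
*    : [3]
8    : [3, 8]
-    : [-5]
1    : [-5, 1]
over : [-5, 1, -5]
+    : [-5, -4]
+    : [-9]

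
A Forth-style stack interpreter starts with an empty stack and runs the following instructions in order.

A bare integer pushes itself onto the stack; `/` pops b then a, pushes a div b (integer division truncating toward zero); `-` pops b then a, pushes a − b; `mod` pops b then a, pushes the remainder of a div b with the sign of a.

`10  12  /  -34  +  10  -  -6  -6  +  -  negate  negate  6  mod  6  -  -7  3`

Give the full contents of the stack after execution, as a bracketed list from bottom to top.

[-8, -7, 3]

10     → 10
12     → 10 12
/      → 0
-34    → 0 -34
+      → -34
10     → -34 10
-      → -44
-6     → -44 -6
-6     → -44 -6 -6
+      → -44 -12
-      → -32
negate → 32
negate → -32
6      → -32 6
mod    → -2
6      → -2 6
-      → -8
-7     → -8 -7
3      → -8 -7 3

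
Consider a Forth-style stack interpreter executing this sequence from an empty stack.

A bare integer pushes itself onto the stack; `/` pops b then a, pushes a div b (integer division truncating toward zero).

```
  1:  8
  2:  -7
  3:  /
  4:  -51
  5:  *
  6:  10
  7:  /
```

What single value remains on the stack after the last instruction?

8   : [8]
-7  : [8, -7]
/   : [-1]
-51 : [-1, -51]
*   : [51]
10  : [51, 10]
/   : [5]

5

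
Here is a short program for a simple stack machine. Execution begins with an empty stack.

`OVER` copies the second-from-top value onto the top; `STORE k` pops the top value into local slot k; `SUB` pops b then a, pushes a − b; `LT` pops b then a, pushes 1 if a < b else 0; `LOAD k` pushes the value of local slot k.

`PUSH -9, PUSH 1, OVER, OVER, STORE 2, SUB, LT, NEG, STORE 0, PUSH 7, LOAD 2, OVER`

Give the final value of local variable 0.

PUSH -9 → -9
PUSH 1  → -9 1
OVER    → -9 1 -9
OVER    → -9 1 -9 1
STORE 2 → -9 1 -9
SUB     → -9 10
LT      → 1
NEG     → -1
STORE 0 → (empty)
PUSH 7  → 7
LOAD 2  → 7 1
OVER    → 7 1 7

-1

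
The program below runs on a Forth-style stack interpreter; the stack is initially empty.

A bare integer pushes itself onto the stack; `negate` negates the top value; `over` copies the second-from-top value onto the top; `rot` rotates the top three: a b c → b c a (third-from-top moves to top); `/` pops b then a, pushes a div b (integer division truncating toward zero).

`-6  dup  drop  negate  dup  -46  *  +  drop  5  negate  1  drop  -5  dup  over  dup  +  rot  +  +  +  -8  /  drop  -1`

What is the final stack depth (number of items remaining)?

-6     → -6
dup    → -6 -6
drop   → -6
negate → 6
dup    → 6 6
-46    → 6 6 -46
*      → 6 -276
+      → -270
drop   → (empty)
5      → 5
negate → -5
1      → -5 1
drop   → -5
-5     → -5 -5
dup    → -5 -5 -5
over   → -5 -5 -5 -5
dup    → -5 -5 -5 -5 -5
+      → -5 -5 -5 -10
rot    → -5 -5 -10 -5
+      → -5 -5 -15
+      → -5 -20
+      → -25
-8     → -25 -8
/      → 3
drop   → (empty)
-1     → -1

1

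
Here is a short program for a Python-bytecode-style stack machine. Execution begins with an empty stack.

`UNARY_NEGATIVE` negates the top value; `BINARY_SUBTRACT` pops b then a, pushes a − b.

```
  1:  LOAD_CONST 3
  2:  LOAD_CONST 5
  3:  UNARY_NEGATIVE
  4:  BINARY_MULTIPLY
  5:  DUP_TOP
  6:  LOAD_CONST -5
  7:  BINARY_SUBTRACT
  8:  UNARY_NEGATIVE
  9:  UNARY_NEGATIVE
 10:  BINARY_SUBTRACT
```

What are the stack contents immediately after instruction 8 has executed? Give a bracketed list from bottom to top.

LOAD_CONST 3    -> 3
LOAD_CONST 5    -> 3 5
UNARY_NEGATIVE  -> 3 -5
BINARY_MULTIPLY -> -15
DUP_TOP         -> -15 -15
LOAD_CONST -5   -> -15 -15 -5
BINARY_SUBTRACT -> -15 -10
UNARY_NEGATIVE  -> -15 10

[-15, 10]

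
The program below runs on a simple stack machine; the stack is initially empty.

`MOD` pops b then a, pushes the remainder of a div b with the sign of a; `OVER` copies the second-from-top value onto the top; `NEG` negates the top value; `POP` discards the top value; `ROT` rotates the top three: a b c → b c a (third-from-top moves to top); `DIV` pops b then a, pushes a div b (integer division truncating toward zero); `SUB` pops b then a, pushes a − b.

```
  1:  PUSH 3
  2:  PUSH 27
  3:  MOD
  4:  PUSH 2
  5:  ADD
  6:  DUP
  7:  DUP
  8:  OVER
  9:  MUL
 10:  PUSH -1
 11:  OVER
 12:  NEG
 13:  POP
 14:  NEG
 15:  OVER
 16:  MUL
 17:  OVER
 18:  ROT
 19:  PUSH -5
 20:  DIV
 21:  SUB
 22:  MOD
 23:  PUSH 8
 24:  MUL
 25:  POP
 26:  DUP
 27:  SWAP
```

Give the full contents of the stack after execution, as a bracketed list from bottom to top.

PUSH 3  -> 3
PUSH 27 -> 3 27
MOD     -> 3
PUSH 2  -> 3 2
ADD     -> 5
DUP     -> 5 5
DUP     -> 5 5 5
OVER    -> 5 5 5 5
MUL     -> 5 5 25
PUSH -1 -> 5 5 25 -1
OVER    -> 5 5 25 -1 25
NEG     -> 5 5 25 -1 -25
POP     -> 5 5 25 -1
NEG     -> 5 5 25 1
OVER    -> 5 5 25 1 25
MUL     -> 5 5 25 25
OVER    -> 5 5 25 25 25
ROT     -> 5 5 25 25 25
PUSH -5 -> 5 5 25 25 25 -5
DIV     -> 5 5 25 25 -5
SUB     -> 5 5 25 30
MOD     -> 5 5 25
PUSH 8  -> 5 5 25 8
MUL     -> 5 5 200
POP     -> 5 5
DUP     -> 5 5 5
SWAP    -> 5 5 5

[5, 5, 5]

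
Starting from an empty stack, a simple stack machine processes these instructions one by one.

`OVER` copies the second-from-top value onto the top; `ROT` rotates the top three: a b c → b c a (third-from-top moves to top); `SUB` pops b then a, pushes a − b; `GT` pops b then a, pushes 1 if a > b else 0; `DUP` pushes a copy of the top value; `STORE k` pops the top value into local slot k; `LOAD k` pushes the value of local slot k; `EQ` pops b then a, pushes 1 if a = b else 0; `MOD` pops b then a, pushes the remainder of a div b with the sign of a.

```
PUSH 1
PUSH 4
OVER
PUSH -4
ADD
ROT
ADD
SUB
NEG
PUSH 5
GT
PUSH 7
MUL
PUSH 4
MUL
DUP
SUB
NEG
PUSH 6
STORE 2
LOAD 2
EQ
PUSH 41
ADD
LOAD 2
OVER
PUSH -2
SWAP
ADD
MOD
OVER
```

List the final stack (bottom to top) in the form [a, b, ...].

[41, 6, 41]

PUSH 1   1
PUSH 4   1 4
OVER     1 4 1
PUSH -4  1 4 1 -4
ADD      1 4 -3
ROT      4 -3 1
ADD      4 -2
SUB      6
NEG      -6
PUSH 5   -6 5
GT       0
PUSH 7   0 7
MUL      0
PUSH 4   0 4
MUL      0
DUP      0 0
SUB      0
NEG      0
PUSH 6   0 6
STORE 2  0
LOAD 2   0 6
EQ       0
PUSH 41  0 41
ADD      41
LOAD 2   41 6
OVER     41 6 41
PUSH -2  41 6 41 -2
SWAP     41 6 -2 41
ADD      41 6 39
MOD      41 6
OVER     41 6 41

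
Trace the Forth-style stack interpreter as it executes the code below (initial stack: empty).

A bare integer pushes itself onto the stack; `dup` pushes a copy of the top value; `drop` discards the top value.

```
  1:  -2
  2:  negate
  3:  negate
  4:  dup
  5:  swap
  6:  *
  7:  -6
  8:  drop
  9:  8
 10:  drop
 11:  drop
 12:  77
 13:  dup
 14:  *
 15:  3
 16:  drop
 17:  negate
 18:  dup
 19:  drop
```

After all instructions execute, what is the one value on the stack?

-5929

-2     : [-2]
negate : [2]
negate : [-2]
dup    : [-2, -2]
swap   : [-2, -2]
*      : [4]
-6     : [4, -6]
drop   : [4]
8      : [4, 8]
drop   : [4]
drop   : []
77     : [77]
dup    : [77, 77]
*      : [5929]
3      : [5929, 3]
drop   : [5929]
negate : [-5929]
dup    : [-5929, -5929]
drop   : [-5929]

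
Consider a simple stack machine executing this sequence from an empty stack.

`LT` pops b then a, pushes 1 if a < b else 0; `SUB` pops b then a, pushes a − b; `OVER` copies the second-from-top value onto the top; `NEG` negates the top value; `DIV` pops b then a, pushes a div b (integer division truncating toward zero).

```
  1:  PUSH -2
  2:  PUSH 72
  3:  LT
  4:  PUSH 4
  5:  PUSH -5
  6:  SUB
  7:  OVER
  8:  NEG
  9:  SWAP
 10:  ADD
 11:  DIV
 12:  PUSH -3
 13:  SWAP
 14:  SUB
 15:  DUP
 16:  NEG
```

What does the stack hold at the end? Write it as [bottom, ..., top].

[-3, 3]

PUSH -2  [-2]
PUSH 72  [-2, 72]
LT       [1]
PUSH 4   [1, 4]
PUSH -5  [1, 4, -5]
SUB      [1, 9]
OVER     [1, 9, 1]
NEG      [1, 9, -1]
SWAP     [1, -1, 9]
ADD      [1, 8]
DIV      [0]
PUSH -3  [0, -3]
SWAP     [-3, 0]
SUB      [-3]
DUP      [-3, -3]
NEG      [-3, 3]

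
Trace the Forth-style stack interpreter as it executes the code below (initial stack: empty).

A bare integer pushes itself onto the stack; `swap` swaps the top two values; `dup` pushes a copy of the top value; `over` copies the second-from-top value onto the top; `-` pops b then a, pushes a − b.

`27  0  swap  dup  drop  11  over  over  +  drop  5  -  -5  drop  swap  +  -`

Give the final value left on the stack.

27    27
0     27 0
swap  0 27
dup   0 27 27
drop  0 27
11    0 27 11
over  0 27 11 27
over  0 27 11 27 11
+     0 27 11 38
drop  0 27 11
5     0 27 11 5
-     0 27 6
-5    0 27 6 -5
drop  0 27 6
swap  0 6 27
+     0 33
-     -33

-33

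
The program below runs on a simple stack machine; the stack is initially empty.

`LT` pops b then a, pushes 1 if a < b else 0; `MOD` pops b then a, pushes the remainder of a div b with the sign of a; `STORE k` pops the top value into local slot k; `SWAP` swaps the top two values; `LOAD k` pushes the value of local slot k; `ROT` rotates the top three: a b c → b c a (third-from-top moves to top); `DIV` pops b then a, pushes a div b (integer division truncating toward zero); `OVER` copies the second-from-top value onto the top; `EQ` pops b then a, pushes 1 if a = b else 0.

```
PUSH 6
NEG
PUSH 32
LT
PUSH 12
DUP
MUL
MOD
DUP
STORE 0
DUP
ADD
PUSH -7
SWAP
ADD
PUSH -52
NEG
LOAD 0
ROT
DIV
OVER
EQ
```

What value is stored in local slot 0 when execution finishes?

1

PUSH 6   → [6]
NEG      → [-6]
PUSH 32  → [-6, 32]
LT       → [1]
PUSH 12  → [1, 12]
DUP      → [1, 12, 12]
MUL      → [1, 144]
MOD      → [1]
DUP      → [1, 1]
STORE 0  → [1]
DUP      → [1, 1]
ADD      → [2]
PUSH -7  → [2, -7]
SWAP     → [-7, 2]
ADD      → [-5]
PUSH -52 → [-5, -52]
NEG      → [-5, 52]
LOAD 0   → [-5, 52, 1]
ROT      → [52, 1, -5]
DIV      → [52, 0]
OVER     → [52, 0, 52]
EQ       → [52, 0]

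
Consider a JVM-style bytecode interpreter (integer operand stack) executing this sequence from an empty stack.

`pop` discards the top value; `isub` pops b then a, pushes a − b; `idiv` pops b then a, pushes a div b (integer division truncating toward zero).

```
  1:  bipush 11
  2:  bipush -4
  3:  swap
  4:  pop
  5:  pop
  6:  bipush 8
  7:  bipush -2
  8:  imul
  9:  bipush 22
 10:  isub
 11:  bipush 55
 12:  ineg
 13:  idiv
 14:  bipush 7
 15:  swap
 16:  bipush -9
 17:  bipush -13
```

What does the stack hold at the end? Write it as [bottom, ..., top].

[7, 0, -9, -13]

bipush 11   [11]
bipush -4   [11, -4]
swap        [-4, 11]
pop         [-4]
pop         []
bipush 8    [8]
bipush -2   [8, -2]
imul        [-16]
bipush 22   [-16, 22]
isub        [-38]
bipush 55   [-38, 55]
ineg        [-38, -55]
idiv        [0]
bipush 7    [0, 7]
swap        [7, 0]
bipush -9   [7, 0, -9]
bipush -13  [7, 0, -9, -13]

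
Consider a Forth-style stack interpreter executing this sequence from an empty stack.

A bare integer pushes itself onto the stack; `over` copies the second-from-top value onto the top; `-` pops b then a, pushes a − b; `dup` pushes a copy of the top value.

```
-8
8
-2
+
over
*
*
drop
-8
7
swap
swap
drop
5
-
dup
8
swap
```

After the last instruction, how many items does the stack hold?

-8    [-8]
8     [-8, 8]
-2    [-8, 8, -2]
+     [-8, 6]
over  [-8, 6, -8]
*     [-8, -48]
*     [384]
drop  []
-8    [-8]
7     [-8, 7]
swap  [7, -8]
swap  [-8, 7]
drop  [-8]
5     [-8, 5]
-     [-13]
dup   [-13, -13]
8     [-13, -13, 8]
swap  [-13, 8, -13]

3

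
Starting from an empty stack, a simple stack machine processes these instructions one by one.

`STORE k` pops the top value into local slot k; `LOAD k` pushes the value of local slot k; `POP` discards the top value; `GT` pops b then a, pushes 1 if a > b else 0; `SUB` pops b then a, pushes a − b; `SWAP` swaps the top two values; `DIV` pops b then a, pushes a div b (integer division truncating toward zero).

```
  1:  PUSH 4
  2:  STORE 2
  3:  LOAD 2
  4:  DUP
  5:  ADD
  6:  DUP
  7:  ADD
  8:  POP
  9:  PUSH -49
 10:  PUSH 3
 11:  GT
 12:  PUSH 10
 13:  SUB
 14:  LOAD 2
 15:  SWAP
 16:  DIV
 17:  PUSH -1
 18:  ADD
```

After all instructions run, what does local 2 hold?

PUSH 4   → [4]
STORE 2  → []
LOAD 2   → [4]
DUP      → [4, 4]
ADD      → [8]
DUP      → [8, 8]
ADD      → [16]
POP      → []
PUSH -49 → [-49]
PUSH 3   → [-49, 3]
GT       → [0]
PUSH 10  → [0, 10]
SUB      → [-10]
LOAD 2   → [-10, 4]
SWAP     → [4, -10]
DIV      → [0]
PUSH -1  → [0, -1]
ADD      → [-1]

4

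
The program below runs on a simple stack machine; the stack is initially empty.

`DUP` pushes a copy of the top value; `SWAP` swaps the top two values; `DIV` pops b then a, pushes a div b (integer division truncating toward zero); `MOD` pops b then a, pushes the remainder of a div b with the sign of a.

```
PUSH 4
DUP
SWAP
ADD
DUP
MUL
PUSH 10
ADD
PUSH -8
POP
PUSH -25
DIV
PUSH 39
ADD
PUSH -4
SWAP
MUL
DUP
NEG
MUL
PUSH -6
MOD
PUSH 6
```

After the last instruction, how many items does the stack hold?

2

PUSH 4   → 4
DUP      → 4 4
SWAP     → 4 4
ADD      → 8
DUP      → 8 8
MUL      → 64
PUSH 10  → 64 10
ADD      → 74
PUSH -8  → 74 -8
POP      → 74
PUSH -25 → 74 -25
DIV      → -2
PUSH 39  → -2 39
ADD      → 37
PUSH -4  → 37 -4
SWAP     → -4 37
MUL      → -148
DUP      → -148 -148
NEG      → -148 148
MUL      → -21904
PUSH -6  → -21904 -6
MOD      → -4
PUSH 6   → -4 6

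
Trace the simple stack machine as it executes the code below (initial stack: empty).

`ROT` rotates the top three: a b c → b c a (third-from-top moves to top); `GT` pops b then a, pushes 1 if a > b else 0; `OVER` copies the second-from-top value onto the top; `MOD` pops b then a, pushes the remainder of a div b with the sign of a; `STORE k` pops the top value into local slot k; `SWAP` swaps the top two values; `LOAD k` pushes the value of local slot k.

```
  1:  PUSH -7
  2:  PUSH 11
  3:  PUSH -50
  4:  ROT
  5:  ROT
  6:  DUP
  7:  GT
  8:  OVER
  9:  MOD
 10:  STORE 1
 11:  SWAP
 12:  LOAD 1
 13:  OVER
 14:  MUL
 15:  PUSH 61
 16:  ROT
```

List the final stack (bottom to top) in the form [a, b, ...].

[-7, 0, 61, -50]

PUSH -7  → -7
PUSH 11  → -7 11
PUSH -50 → -7 11 -50
ROT      → 11 -50 -7
ROT      → -50 -7 11
DUP      → -50 -7 11 11
GT       → -50 -7 0
OVER     → -50 -7 0 -7
MOD      → -50 -7 0
STORE 1  → -50 -7
SWAP     → -7 -50
LOAD 1   → -7 -50 0
OVER     → -7 -50 0 -50
MUL      → -7 -50 0
PUSH 61  → -7 -50 0 61
ROT      → -7 0 61 -50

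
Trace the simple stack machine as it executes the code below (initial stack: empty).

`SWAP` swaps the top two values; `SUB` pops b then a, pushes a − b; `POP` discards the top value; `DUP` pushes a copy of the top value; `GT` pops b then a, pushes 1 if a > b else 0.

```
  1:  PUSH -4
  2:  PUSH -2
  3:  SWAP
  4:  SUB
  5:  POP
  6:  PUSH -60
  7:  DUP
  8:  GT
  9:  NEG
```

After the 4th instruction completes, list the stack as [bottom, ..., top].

PUSH -4  -4
PUSH -2  -4 -2
SWAP     -2 -4
SUB      2

[2]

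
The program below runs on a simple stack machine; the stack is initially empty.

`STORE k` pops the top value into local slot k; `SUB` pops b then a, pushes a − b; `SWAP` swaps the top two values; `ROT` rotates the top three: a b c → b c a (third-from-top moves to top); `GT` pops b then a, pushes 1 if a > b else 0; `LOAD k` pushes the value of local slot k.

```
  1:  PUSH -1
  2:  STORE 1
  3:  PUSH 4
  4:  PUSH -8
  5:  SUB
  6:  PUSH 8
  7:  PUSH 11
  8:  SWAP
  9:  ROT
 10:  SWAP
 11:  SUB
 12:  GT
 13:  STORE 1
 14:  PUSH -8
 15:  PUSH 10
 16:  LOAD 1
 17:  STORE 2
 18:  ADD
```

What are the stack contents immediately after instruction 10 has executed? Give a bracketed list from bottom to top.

[11, 12, 8]

PUSH -1 -> [-1]
STORE 1 -> []
PUSH 4  -> [4]
PUSH -8 -> [4, -8]
SUB     -> [12]
PUSH 8  -> [12, 8]
PUSH 11 -> [12, 8, 11]
SWAP    -> [12, 11, 8]
ROT     -> [11, 8, 12]
SWAP    -> [11, 12, 8]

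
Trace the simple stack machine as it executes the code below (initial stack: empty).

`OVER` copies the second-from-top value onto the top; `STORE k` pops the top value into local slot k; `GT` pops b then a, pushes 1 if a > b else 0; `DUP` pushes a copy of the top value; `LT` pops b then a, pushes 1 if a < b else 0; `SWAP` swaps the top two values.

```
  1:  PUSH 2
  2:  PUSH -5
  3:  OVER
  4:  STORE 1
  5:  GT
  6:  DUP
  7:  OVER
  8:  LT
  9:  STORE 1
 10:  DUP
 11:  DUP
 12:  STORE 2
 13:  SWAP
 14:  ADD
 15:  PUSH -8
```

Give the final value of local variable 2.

PUSH 2  → [2]
PUSH -5 → [2, -5]
OVER    → [2, -5, 2]
STORE 1 → [2, -5]
GT      → [1]
DUP     → [1, 1]
OVER    → [1, 1, 1]
LT      → [1, 0]
STORE 1 → [1]
DUP     → [1, 1]
DUP     → [1, 1, 1]
STORE 2 → [1, 1]
SWAP    → [1, 1]
ADD     → [2]
PUSH -8 → [2, -8]

1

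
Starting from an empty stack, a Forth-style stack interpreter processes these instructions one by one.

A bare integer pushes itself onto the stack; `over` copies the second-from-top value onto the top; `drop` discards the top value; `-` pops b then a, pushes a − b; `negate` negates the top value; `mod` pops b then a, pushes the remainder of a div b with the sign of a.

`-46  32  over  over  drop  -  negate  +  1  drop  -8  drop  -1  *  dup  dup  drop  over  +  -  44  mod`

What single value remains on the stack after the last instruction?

-46    : [-46]
32     : [-46, 32]
over   : [-46, 32, -46]
over   : [-46, 32, -46, 32]
drop   : [-46, 32, -46]
-      : [-46, 78]
negate : [-46, -78]
+      : [-124]
1      : [-124, 1]
drop   : [-124]
-8     : [-124, -8]
drop   : [-124]
-1     : [-124, -1]
*      : [124]
dup    : [124, 124]
dup    : [124, 124, 124]
drop   : [124, 124]
over   : [124, 124, 124]
+      : [124, 248]
-      : [-124]
44     : [-124, 44]
mod    : [-36]

-36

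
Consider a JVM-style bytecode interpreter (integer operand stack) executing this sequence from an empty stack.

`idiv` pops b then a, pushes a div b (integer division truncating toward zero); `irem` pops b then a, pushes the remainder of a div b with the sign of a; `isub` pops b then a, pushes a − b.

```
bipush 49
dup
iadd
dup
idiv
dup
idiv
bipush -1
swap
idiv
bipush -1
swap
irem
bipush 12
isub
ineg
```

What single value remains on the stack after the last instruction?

bipush 49  49
dup        49 49
iadd       98
dup        98 98
idiv       1
dup        1 1
idiv       1
bipush -1  1 -1
swap       -1 1
idiv       -1
bipush -1  -1 -1
swap       -1 -1
irem       0
bipush 12  0 12
isub       -12
ineg       12

12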